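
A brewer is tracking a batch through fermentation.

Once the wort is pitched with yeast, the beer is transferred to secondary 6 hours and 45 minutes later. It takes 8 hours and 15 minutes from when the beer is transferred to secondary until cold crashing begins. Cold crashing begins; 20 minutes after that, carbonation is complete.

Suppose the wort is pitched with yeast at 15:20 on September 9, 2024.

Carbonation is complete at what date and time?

The wort is pitched with yeast: 15:20 Sep 9, 2024.
The beer is transferred to secondary: 15:20 Sep 9, 2024 + 6h45m = 22:05 Sep 9, 2024.
Cold crashing begins: 22:05 Sep 9, 2024 + 8h15m = 06:20 Sep 10, 2024.
Carbonation is complete: 06:20 Sep 10, 2024 + 20m = 06:40 Sep 10, 2024.

06:40 on September 10, 2024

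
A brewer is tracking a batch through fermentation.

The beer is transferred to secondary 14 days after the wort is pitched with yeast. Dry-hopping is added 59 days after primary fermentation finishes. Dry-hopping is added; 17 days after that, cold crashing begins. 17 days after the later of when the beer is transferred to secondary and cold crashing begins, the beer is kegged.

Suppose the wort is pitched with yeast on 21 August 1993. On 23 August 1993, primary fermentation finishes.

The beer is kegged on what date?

The wort is pitched with yeast: Aug 21, 1993.
The beer is transferred to secondary: Aug 21, 1993 + 14 days = Sep 4, 1993.
Primary fermentation finishes: Aug 23, 1993.
Dry-hopping is added: Aug 23, 1993 + 59 days = Oct 21, 1993.
Cold crashing begins: Oct 21, 1993 + 17 days = Nov 7, 1993.
Both prerequisites met — the beer is transferred to secondary (Sep 4, 1993), cold crashing begins (Nov 7, 1993); the later is Nov 7, 1993.
The beer is kegged: Nov 7, 1993 + 17 days = Nov 24, 1993.

24 November 1993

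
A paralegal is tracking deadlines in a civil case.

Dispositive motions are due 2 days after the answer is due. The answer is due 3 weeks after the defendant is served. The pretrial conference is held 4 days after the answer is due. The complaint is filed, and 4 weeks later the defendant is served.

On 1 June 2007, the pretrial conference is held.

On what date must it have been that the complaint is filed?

The pretrial conference is held: Jun 1, 2007.
The answer is due: Jun 1, 2007 − 4 days = May 28, 2007.
The defendant is served: May 28, 2007 − 3 weeks = May 7, 2007.
The complaint is filed: May 7, 2007 − 4 weeks = Apr 9, 2007.

9 April 2007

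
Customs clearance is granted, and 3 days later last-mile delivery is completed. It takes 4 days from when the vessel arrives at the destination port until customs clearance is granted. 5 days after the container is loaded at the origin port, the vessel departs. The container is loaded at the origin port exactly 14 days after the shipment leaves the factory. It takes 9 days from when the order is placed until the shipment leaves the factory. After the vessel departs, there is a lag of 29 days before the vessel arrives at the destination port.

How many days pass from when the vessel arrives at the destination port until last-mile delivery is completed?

7 days

Causal path: the vessel arrives at the destination port → customs clearance is granted → last-mile delivery is completed.
Total delay along the path: 4 + 3 = 7 days.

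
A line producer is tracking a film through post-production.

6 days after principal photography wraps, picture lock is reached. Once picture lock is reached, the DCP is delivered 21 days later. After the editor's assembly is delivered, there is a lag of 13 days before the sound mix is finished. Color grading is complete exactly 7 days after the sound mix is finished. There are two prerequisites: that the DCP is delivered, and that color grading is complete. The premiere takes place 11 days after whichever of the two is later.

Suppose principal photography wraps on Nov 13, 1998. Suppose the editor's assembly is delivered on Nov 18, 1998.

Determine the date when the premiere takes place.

Principal photography wraps: Nov 13, 1998.
Picture lock is reached: Nov 13, 1998 + 6 days = Nov 19, 1998.
The DCP is delivered: Nov 19, 1998 + 21 days = Dec 10, 1998.
The editor's assembly is delivered: Nov 18, 1998.
The sound mix is finished: Nov 18, 1998 + 13 days = Dec 1, 1998.
Color grading is complete: Dec 1, 1998 + 7 days = Dec 8, 1998.
Both prerequisites met — the DCP is delivered (Dec 10, 1998), color grading is complete (Dec 8, 1998); the later is Dec 10, 1998.
The premiere takes place: Dec 10, 1998 + 11 days = Dec 21, 1998.

Dec 21, 1998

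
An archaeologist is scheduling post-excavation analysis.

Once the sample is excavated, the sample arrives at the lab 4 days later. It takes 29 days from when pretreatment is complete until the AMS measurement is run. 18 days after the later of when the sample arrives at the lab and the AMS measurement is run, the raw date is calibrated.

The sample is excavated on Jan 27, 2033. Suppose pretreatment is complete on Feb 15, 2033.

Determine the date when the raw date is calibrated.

The sample is excavated: Jan 27, 2033.
The sample arrives at the lab: Jan 27, 2033 + 4 days = Jan 31, 2033.
Pretreatment is complete: Feb 15, 2033.
The AMS measurement is run: Feb 15, 2033 + 29 days = Mar 16, 2033.
Both prerequisites met — the sample arrives at the lab (Jan 31, 2033), the AMS measurement is run (Mar 16, 2033); the later is Mar 16, 2033.
The raw date is calibrated: Mar 16, 2033 + 18 days = Apr 3, 2033.

Apr 3, 2033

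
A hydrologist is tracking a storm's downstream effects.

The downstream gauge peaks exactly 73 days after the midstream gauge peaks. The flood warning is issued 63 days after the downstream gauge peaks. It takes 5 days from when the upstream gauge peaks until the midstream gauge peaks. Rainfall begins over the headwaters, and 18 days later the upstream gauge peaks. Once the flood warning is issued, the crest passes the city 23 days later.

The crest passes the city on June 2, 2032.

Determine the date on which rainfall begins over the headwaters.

December 3, 2031

The crest passes the city: Jun 2, 2032.
The flood warning is issued: Jun 2, 2032 − 23 days = May 10, 2032.
The downstream gauge peaks: May 10, 2032 − 63 days = Mar 8, 2032.
The midstream gauge peaks: Mar 8, 2032 − 73 days = Dec 26, 2031.
The upstream gauge peaks: Dec 26, 2031 − 5 days = Dec 21, 2031.
Rainfall begins over the headwaters: Dec 21, 2031 − 18 days = Dec 3, 2031.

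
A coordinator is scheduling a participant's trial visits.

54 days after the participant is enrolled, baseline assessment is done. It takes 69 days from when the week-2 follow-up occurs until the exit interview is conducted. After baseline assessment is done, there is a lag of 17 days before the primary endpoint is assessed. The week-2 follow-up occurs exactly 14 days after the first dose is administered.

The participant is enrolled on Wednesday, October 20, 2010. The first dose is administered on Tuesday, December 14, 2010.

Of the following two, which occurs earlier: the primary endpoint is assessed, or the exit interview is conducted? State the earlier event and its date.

The primary endpoint is assessed — Thursday, December 30, 2010

The participant is enrolled: Oct 20, 2010.
Baseline assessment is done: Oct 20, 2010 + 54 days = Dec 13, 2010.
The primary endpoint is assessed: Dec 13, 2010 + 17 days = Dec 30, 2010.
The first dose is administered: Dec 14, 2010.
The week-2 follow-up occurs: Dec 14, 2010 + 14 days = Dec 28, 2010.
The exit interview is conducted: Dec 28, 2010 + 69 days = Mar 7, 2011.
Comparing: the primary endpoint is assessed on Dec 30, 2010 vs the exit interview is conducted on Mar 7, 2011. Earlier: the primary endpoint is assessed.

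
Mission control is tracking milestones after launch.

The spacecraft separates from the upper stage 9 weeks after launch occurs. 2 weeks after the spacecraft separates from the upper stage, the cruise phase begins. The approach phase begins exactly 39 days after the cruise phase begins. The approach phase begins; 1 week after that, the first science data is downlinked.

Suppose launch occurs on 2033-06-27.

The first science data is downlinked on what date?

2033-10-28

Launch occurs: Jun 27, 2033.
The spacecraft separates from the upper stage: Jun 27, 2033 + 9 weeks = Aug 29, 2033.
The cruise phase begins: Aug 29, 2033 + 2 weeks = Sep 12, 2033.
The approach phase begins: Sep 12, 2033 + 39 days = Oct 21, 2033.
The first science data is downlinked: Oct 21, 2033 + 1 week = Oct 28, 2033.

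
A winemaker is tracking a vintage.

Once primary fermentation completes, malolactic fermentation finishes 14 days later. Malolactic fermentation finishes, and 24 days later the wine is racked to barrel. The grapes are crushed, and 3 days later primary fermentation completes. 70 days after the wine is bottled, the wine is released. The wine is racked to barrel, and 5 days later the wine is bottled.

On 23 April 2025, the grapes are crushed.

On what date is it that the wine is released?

17 August 2025

The grapes are crushed: Apr 23, 2025.
Primary fermentation completes: Apr 23, 2025 + 3 days = Apr 26, 2025.
Malolactic fermentation finishes: Apr 26, 2025 + 14 days = May 10, 2025.
The wine is racked to barrel: May 10, 2025 + 24 days = Jun 3, 2025.
The wine is bottled: Jun 3, 2025 + 5 days = Jun 8, 2025.
The wine is released: Jun 8, 2025 + 70 days = Aug 17, 2025.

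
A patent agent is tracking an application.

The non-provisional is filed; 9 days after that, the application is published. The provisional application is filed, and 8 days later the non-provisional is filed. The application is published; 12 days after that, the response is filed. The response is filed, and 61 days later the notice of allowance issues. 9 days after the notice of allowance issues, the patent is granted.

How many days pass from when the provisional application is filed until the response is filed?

Causal path: the provisional application is filed → the non-provisional is filed → the application is published → the response is filed.
Total delay along the path: 8 + 9 + 12 = 29 days.

29 days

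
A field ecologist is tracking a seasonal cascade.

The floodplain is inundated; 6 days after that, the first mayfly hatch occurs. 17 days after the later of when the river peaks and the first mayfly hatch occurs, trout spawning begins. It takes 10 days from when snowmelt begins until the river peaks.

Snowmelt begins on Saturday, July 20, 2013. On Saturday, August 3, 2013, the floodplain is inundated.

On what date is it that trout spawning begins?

Monday, August 26, 2013

Snowmelt begins: Jul 20, 2013.
The river peaks: Jul 20, 2013 + 10 days = Jul 30, 2013.
The floodplain is inundated: Aug 3, 2013.
The first mayfly hatch occurs: Aug 3, 2013 + 6 days = Aug 9, 2013.
Both prerequisites met — the river peaks (Jul 30, 2013), the first mayfly hatch occurs (Aug 9, 2013); the later is Aug 9, 2013.
Trout spawning begins: Aug 9, 2013 + 17 days = Aug 26, 2013.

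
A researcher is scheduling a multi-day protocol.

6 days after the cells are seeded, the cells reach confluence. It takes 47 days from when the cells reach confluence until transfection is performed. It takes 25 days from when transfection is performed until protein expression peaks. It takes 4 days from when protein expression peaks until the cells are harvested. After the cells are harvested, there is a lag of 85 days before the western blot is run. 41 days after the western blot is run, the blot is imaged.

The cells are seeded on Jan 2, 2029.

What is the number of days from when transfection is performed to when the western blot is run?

114 days

Causal path: transfection is performed → protein expression peaks → the cells are harvested → the western blot is run.
Total delay along the path: 25 + 4 + 85 = 114 days.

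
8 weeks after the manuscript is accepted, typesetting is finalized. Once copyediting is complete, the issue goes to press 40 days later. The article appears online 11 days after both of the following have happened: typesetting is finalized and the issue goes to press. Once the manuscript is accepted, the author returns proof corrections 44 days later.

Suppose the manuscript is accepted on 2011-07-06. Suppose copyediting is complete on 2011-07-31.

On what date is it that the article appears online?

The manuscript is accepted: Jul 6, 2011.
Typesetting is finalized: Jul 6, 2011 + 8 weeks = Aug 31, 2011.
Copyediting is complete: Jul 31, 2011.
The issue goes to press: Jul 31, 2011 + 40 days = Sep 9, 2011.
Both prerequisites met — typesetting is finalized (Aug 31, 2011), the issue goes to press (Sep 9, 2011); the later is Sep 9, 2011.
The article appears online: Sep 9, 2011 + 11 days = Sep 20, 2011.

2011-09-20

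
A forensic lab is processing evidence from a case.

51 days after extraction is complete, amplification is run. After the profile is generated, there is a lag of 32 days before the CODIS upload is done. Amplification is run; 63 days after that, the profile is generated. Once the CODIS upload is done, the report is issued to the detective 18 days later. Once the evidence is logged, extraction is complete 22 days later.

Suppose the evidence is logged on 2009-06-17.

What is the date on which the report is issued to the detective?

The evidence is logged: Jun 17, 2009.
Extraction is complete: Jun 17, 2009 + 22 days = Jul 9, 2009.
Amplification is run: Jul 9, 2009 + 51 days = Aug 29, 2009.
The profile is generated: Aug 29, 2009 + 63 days = Oct 31, 2009.
The CODIS upload is done: Oct 31, 2009 + 32 days = Dec 2, 2009.
The report is issued to the detective: Dec 2, 2009 + 18 days = Dec 20, 2009.

2009-12-20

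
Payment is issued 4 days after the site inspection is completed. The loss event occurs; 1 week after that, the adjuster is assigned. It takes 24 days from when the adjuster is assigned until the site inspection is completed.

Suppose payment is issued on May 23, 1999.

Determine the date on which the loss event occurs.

Payment is issued: May 23, 1999.
The site inspection is completed: May 23, 1999 − 4 days = May 19, 1999.
The adjuster is assigned: May 19, 1999 − 24 days = Apr 25, 1999.
The loss event occurs: Apr 25, 1999 − 1 week = Apr 18, 1999.

Apr 18, 1999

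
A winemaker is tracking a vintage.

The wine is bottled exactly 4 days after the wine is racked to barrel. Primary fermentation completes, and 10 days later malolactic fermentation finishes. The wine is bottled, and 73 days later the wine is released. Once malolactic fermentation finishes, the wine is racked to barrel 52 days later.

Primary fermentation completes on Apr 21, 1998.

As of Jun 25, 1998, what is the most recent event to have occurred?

The wine is racked to barrel

Primary fermentation completes: Apr 21, 1998.
Malolactic fermentation finishes: Apr 21, 1998 + 10 days = May 1, 1998.
The wine is racked to barrel: May 1, 1998 + 52 days = Jun 22, 1998.
The wine is bottled: Jun 22, 1998 + 4 days = Jun 26, 1998.
The wine is released: Jun 26, 1998 + 73 days = Sep 7, 1998.
Jun 25, 1998 falls between when the wine is racked to barrel (Jun 22, 1998) and when the wine is bottled (Jun 26, 1998).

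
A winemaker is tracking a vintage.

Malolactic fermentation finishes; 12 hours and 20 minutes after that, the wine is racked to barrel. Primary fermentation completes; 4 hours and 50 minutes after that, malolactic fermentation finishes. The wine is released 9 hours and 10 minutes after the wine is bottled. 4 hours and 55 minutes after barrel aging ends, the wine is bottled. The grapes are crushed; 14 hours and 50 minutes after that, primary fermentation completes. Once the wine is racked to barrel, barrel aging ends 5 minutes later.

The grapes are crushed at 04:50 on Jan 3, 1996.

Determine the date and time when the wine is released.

03:00 on Jan 5, 1996

The grapes are crushed: 04:50 Jan 3, 1996.
Primary fermentation completes: 04:50 Jan 3, 1996 + 14h50m = 19:40 Jan 3, 1996.
Malolactic fermentation finishes: 19:40 Jan 3, 1996 + 4h50m = 00:30 Jan 4, 1996.
The wine is racked to barrel: 00:30 Jan 4, 1996 + 12h20m = 12:50 Jan 4, 1996.
Barrel aging ends: 12:50 Jan 4, 1996 + 5m = 12:55 Jan 4, 1996.
The wine is bottled: 12:55 Jan 4, 1996 + 4h55m = 17:50 Jan 4, 1996.
The wine is released: 17:50 Jan 4, 1996 + 9h10m = 03:00 Jan 5, 1996.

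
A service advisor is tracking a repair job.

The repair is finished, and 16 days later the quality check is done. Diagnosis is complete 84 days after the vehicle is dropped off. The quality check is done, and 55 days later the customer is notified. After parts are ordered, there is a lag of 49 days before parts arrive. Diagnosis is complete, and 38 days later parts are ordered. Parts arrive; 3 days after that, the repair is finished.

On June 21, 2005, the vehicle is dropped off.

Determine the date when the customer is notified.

February 21, 2006

The vehicle is dropped off: Jun 21, 2005.
Diagnosis is complete: Jun 21, 2005 + 84 days = Sep 13, 2005.
Parts are ordered: Sep 13, 2005 + 38 days = Oct 21, 2005.
Parts arrive: Oct 21, 2005 + 49 days = Dec 9, 2005.
The repair is finished: Dec 9, 2005 + 3 days = Dec 12, 2005.
The quality check is done: Dec 12, 2005 + 16 days = Dec 28, 2005.
The customer is notified: Dec 28, 2005 + 55 days = Feb 21, 2006.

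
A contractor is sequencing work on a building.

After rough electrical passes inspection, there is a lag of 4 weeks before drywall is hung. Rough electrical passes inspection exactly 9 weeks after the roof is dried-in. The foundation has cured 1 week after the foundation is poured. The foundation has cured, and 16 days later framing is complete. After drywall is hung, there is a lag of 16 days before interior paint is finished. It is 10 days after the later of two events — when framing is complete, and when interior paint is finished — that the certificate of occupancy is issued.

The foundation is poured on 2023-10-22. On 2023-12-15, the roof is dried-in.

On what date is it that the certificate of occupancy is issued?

2024-04-10

The foundation is poured: Oct 22, 2023.
The foundation has cured: Oct 22, 2023 + 1 week = Oct 29, 2023.
Framing is complete: Oct 29, 2023 + 16 days = Nov 14, 2023.
The roof is dried-in: Dec 15, 2023.
Rough electrical passes inspection: Dec 15, 2023 + 9 weeks = Feb 16, 2024.
Drywall is hung: Feb 16, 2024 + 4 weeks = Mar 15, 2024.
Interior paint is finished: Mar 15, 2024 + 16 days = Mar 31, 2024.
Both prerequisites met — framing is complete (Nov 14, 2023), interior paint is finished (Mar 31, 2024); the later is Mar 31, 2024.
The certificate of occupancy is issued: Mar 31, 2024 + 10 days = Apr 10, 2024.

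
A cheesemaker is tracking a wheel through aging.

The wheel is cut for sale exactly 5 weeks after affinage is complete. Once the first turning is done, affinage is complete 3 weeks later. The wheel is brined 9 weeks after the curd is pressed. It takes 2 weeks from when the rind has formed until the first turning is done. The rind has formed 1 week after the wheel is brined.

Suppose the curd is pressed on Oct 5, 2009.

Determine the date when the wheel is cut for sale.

Feb 22, 2010

The curd is pressed: Oct 5, 2009.
The wheel is brined: Oct 5, 2009 + 9 weeks = Dec 7, 2009.
The rind has formed: Dec 7, 2009 + 1 week = Dec 14, 2009.
The first turning is done: Dec 14, 2009 + 2 weeks = Dec 28, 2009.
Affinage is complete: Dec 28, 2009 + 3 weeks = Jan 18, 2010.
The wheel is cut for sale: Jan 18, 2010 + 5 weeks = Feb 22, 2010.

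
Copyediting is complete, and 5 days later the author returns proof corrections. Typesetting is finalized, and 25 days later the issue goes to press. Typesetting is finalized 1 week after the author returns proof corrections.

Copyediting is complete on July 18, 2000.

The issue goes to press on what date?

August 24, 2000

Copyediting is complete: Jul 18, 2000.
The author returns proof corrections: Jul 18, 2000 + 5 days = Jul 23, 2000.
Typesetting is finalized: Jul 23, 2000 + 1 week = Jul 30, 2000.
The issue goes to press: Jul 30, 2000 + 25 days = Aug 24, 2000.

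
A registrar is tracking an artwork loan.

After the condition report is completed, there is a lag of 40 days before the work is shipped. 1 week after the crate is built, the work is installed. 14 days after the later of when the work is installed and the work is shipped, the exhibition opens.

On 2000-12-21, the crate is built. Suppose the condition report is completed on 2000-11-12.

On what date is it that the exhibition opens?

The crate is built: Dec 21, 2000.
The work is installed: Dec 21, 2000 + 1 week = Dec 28, 2000.
The condition report is completed: Nov 12, 2000.
The work is shipped: Nov 12, 2000 + 40 days = Dec 22, 2000.
Both prerequisites met — the work is installed (Dec 28, 2000), the work is shipped (Dec 22, 2000); the later is Dec 28, 2000.
The exhibition opens: Dec 28, 2000 + 14 days = Jan 11, 2001.

2001-01-11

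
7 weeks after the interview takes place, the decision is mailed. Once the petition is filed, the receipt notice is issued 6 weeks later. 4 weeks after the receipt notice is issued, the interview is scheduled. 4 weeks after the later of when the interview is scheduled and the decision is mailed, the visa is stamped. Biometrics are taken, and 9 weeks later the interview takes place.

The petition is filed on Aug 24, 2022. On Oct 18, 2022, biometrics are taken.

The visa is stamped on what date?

The petition is filed: Aug 24, 2022.
The receipt notice is issued: Aug 24, 2022 + 6 weeks = Oct 5, 2022.
The interview is scheduled: Oct 5, 2022 + 4 weeks = Nov 2, 2022.
Biometrics are taken: Oct 18, 2022.
The interview takes place: Oct 18, 2022 + 9 weeks = Dec 20, 2022.
The decision is mailed: Dec 20, 2022 + 7 weeks = Feb 7, 2023.
Both prerequisites met — the interview is scheduled (Nov 2, 2022), the decision is mailed (Feb 7, 2023); the later is Feb 7, 2023.
The visa is stamped: Feb 7, 2023 + 4 weeks = Mar 7, 2023.

Mar 7, 2023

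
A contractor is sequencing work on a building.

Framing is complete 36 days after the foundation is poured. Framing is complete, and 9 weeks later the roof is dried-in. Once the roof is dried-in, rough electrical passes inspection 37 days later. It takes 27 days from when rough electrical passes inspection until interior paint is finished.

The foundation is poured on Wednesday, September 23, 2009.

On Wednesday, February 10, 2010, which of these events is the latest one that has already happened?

The foundation is poured: Sep 23, 2009.
Framing is complete: Sep 23, 2009 + 36 days = Oct 29, 2009.
The roof is dried-in: Oct 29, 2009 + 9 weeks = Dec 31, 2009.
Rough electrical passes inspection: Dec 31, 2009 + 37 days = Feb 6, 2010.
Interior paint is finished: Feb 6, 2010 + 27 days = Mar 5, 2010.
Feb 10, 2010 falls between when rough electrical passes inspection (Feb 6, 2010) and when interior paint is finished (Mar 5, 2010).

Rough electrical passes inspection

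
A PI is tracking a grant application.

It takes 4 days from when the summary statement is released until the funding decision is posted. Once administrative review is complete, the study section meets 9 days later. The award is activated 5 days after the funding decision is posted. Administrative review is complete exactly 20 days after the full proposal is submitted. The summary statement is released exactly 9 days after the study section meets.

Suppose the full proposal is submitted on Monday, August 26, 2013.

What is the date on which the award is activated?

The full proposal is submitted: Aug 26, 2013.
Administrative review is complete: Aug 26, 2013 + 20 days = Sep 15, 2013.
The study section meets: Sep 15, 2013 + 9 days = Sep 24, 2013.
The summary statement is released: Sep 24, 2013 + 9 days = Oct 3, 2013.
The funding decision is posted: Oct 3, 2013 + 4 days = Oct 7, 2013.
The award is activated: Oct 7, 2013 + 5 days = Oct 12, 2013.

Saturday, October 12, 2013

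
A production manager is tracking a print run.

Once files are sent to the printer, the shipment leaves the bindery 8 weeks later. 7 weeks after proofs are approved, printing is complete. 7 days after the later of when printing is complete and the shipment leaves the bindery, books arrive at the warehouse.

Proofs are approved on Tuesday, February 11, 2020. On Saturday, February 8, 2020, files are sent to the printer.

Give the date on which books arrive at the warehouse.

Saturday, April 11, 2020

Proofs are approved: Feb 11, 2020.
Printing is complete: Feb 11, 2020 + 7 weeks = Mar 31, 2020.
Files are sent to the printer: Feb 8, 2020.
The shipment leaves the bindery: Feb 8, 2020 + 8 weeks = Apr 4, 2020.
Both prerequisites met — printing is complete (Mar 31, 2020), the shipment leaves the bindery (Apr 4, 2020); the later is Apr 4, 2020.
Books arrive at the warehouse: Apr 4, 2020 + 7 days = Apr 11, 2020.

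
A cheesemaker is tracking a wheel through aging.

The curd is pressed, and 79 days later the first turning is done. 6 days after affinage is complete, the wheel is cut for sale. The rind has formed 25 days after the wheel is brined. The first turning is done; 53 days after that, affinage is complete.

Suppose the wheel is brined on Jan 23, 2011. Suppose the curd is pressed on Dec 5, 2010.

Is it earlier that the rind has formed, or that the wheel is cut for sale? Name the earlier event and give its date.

The wheel is brined: Jan 23, 2011.
The rind has formed: Jan 23, 2011 + 25 days = Feb 17, 2011.
The curd is pressed: Dec 5, 2010.
The first turning is done: Dec 5, 2010 + 79 days = Feb 22, 2011.
Affinage is complete: Feb 22, 2011 + 53 days = Apr 16, 2011.
The wheel is cut for sale: Apr 16, 2011 + 6 days = Apr 22, 2011.
Comparing: the rind has formed on Feb 17, 2011 vs the wheel is cut for sale on Apr 22, 2011. Earlier: the rind has formed.

The rind has formed — Feb 17, 2011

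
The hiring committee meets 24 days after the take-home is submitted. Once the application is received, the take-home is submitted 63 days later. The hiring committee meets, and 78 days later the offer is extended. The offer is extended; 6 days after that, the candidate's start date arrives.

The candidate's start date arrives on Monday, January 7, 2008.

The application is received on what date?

Friday, July 20, 2007

The candidate's start date arrives: Jan 7, 2008.
The offer is extended: Jan 7, 2008 − 6 days = Jan 1, 2008.
The hiring committee meets: Jan 1, 2008 − 78 days = Oct 15, 2007.
The take-home is submitted: Oct 15, 2007 − 24 days = Sep 21, 2007.
The application is received: Sep 21, 2007 − 63 days = Jul 20, 2007.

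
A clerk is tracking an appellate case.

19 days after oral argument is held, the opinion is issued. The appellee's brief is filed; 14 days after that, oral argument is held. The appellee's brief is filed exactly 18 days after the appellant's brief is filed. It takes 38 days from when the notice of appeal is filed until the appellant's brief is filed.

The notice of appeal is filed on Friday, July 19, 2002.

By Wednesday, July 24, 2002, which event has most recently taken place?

The notice of appeal is filed: Jul 19, 2002.
The appellant's brief is filed: Jul 19, 2002 + 38 days = Aug 26, 2002.
The appellee's brief is filed: Aug 26, 2002 + 18 days = Sep 13, 2002.
Oral argument is held: Sep 13, 2002 + 14 days = Sep 27, 2002.
The opinion is issued: Sep 27, 2002 + 19 days = Oct 16, 2002.
Jul 24, 2002 falls between when the notice of appeal is filed (Jul 19, 2002) and when the appellant's brief is filed (Aug 26, 2002).

The notice of appeal is filed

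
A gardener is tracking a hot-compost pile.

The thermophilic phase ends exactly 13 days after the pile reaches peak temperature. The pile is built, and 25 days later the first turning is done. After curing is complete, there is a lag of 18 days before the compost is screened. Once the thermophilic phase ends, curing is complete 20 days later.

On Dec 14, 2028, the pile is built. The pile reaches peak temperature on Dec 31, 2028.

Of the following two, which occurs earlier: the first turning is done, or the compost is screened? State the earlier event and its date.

The pile is built: Dec 14, 2028.
The first turning is done: Dec 14, 2028 + 25 days = Jan 8, 2029.
The pile reaches peak temperature: Dec 31, 2028.
The thermophilic phase ends: Dec 31, 2028 + 13 days = Jan 13, 2029.
Curing is complete: Jan 13, 2029 + 20 days = Feb 2, 2029.
The compost is screened: Feb 2, 2029 + 18 days = Feb 20, 2029.
Comparing: the first turning is done on Jan 8, 2029 vs the compost is screened on Feb 20, 2029. Earlier: the first turning is done.

The first turning is done — Jan 8, 2029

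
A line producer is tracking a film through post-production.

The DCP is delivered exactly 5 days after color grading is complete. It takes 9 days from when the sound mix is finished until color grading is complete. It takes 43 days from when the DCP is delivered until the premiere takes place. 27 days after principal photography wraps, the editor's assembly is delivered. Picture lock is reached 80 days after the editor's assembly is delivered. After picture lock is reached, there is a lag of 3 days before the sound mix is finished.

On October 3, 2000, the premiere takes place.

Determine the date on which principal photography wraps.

April 19, 2000

The premiere takes place: Oct 3, 2000.
The DCP is delivered: Oct 3, 2000 − 43 days = Aug 21, 2000.
Color grading is complete: Aug 21, 2000 − 5 days = Aug 16, 2000.
The sound mix is finished: Aug 16, 2000 − 9 days = Aug 7, 2000.
Picture lock is reached: Aug 7, 2000 − 3 days = Aug 4, 2000.
The editor's assembly is delivered: Aug 4, 2000 − 80 days = May 16, 2000.
Principal photography wraps: May 16, 2000 − 27 days = Apr 19, 2000.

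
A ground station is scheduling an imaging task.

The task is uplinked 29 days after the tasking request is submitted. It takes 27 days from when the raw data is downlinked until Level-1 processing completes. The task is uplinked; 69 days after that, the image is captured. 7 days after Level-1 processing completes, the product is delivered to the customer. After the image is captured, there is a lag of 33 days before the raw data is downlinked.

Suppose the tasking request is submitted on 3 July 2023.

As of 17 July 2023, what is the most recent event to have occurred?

The tasking request is submitted

The tasking request is submitted: Jul 3, 2023.
The task is uplinked: Jul 3, 2023 + 29 days = Aug 1, 2023.
The image is captured: Aug 1, 2023 + 69 days = Oct 9, 2023.
The raw data is downlinked: Oct 9, 2023 + 33 days = Nov 11, 2023.
Level-1 processing completes: Nov 11, 2023 + 27 days = Dec 8, 2023.
The product is delivered to the customer: Dec 8, 2023 + 7 days = Dec 15, 2023.
Jul 17, 2023 falls between when the tasking request is submitted (Jul 3, 2023) and when the task is uplinked (Aug 1, 2023).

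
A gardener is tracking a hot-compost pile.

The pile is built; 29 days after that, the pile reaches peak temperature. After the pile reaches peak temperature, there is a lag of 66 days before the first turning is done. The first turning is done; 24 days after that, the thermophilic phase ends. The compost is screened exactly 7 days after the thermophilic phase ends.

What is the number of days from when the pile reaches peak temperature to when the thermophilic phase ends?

90 days

Causal path: the pile reaches peak temperature → the first turning is done → the thermophilic phase ends.
Total delay along the path: 66 + 24 = 90 days.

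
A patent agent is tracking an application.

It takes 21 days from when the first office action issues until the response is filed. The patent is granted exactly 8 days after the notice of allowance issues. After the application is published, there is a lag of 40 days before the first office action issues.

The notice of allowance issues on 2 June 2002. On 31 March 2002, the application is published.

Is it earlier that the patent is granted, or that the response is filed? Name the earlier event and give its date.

The response is filed — 31 May 2002

The notice of allowance issues: Jun 2, 2002.
The patent is granted: Jun 2, 2002 + 8 days = Jun 10, 2002.
The application is published: Mar 31, 2002.
The first office action issues: Mar 31, 2002 + 40 days = May 10, 2002.
The response is filed: May 10, 2002 + 21 days = May 31, 2002.
Comparing: the patent is granted on Jun 10, 2002 vs the response is filed on May 31, 2002. Earlier: the response is filed.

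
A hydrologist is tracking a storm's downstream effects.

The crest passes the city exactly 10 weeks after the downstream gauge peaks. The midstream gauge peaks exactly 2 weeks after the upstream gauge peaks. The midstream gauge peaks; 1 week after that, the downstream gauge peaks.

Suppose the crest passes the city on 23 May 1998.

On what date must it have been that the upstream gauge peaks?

The crest passes the city: May 23, 1998.
The downstream gauge peaks: May 23, 1998 − 10 weeks = Mar 14, 1998.
The midstream gauge peaks: Mar 14, 1998 − 1 week = Mar 7, 1998.
The upstream gauge peaks: Mar 7, 1998 − 2 weeks = Feb 21, 1998.

21 February 1998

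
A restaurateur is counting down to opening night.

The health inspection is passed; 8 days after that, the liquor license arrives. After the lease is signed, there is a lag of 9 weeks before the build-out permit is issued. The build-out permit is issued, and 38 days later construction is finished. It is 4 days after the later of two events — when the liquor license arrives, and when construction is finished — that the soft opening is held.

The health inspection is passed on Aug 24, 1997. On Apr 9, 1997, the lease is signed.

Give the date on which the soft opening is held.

Sep 5, 1997

The health inspection is passed: Aug 24, 1997.
The liquor license arrives: Aug 24, 1997 + 8 days = Sep 1, 1997.
The lease is signed: Apr 9, 1997.
The build-out permit is issued: Apr 9, 1997 + 9 weeks = Jun 11, 1997.
Construction is finished: Jun 11, 1997 + 38 days = Jul 19, 1997.
Both prerequisites met — the liquor license arrives (Sep 1, 1997), construction is finished (Jul 19, 1997); the later is Sep 1, 1997.
The soft opening is held: Sep 1, 1997 + 4 days = Sep 5, 1997.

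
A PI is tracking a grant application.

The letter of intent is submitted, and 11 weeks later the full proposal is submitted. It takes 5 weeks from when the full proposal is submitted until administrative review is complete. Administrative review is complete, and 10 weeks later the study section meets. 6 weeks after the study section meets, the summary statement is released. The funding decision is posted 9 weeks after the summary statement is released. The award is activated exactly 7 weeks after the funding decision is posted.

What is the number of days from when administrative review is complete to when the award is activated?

Causal path: administrative review is complete → the study section meets → the summary statement is released → the funding decision is posted → the award is activated.
Total delay along the path: 10 + 6 + 9 + 7 weeks = 32 weeks = 224 days.

224 days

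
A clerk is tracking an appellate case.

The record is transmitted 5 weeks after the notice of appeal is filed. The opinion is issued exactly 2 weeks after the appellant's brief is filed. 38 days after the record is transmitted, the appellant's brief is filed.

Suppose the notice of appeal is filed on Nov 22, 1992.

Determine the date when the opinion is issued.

The notice of appeal is filed: Nov 22, 1992.
The record is transmitted: Nov 22, 1992 + 5 weeks = Dec 27, 1992.
The appellant's brief is filed: Dec 27, 1992 + 38 days = Feb 3, 1993.
The opinion is issued: Feb 3, 1993 + 2 weeks = Feb 17, 1993.

Feb 17, 1993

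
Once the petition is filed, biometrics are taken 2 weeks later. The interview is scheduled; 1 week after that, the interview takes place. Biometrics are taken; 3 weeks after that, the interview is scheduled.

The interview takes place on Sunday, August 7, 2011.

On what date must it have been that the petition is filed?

Sunday, June 26, 2011

The interview takes place: Aug 7, 2011.
The interview is scheduled: Aug 7, 2011 − 1 week = Jul 31, 2011.
Biometrics are taken: Jul 31, 2011 − 3 weeks = Jul 10, 2011.
The petition is filed: Jul 10, 2011 − 2 weeks = Jun 26, 2011.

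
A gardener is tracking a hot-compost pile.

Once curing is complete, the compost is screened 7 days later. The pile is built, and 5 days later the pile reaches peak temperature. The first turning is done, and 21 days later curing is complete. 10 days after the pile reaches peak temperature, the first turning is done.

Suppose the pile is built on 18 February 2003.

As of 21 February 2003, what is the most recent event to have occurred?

The pile is built

The pile is built: Feb 18, 2003.
The pile reaches peak temperature: Feb 18, 2003 + 5 days = Feb 23, 2003.
The first turning is done: Feb 23, 2003 + 10 days = Mar 5, 2003.
Curing is complete: Mar 5, 2003 + 21 days = Mar 26, 2003.
The compost is screened: Mar 26, 2003 + 7 days = Apr 2, 2003.
Feb 21, 2003 falls between when the pile is built (Feb 18, 2003) and when the pile reaches peak temperature (Feb 23, 2003).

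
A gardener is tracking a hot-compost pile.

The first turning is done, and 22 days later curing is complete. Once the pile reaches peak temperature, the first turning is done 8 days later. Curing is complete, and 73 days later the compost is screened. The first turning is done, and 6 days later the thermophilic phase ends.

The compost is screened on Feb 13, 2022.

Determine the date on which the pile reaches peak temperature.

Nov 2, 2021

The compost is screened: Feb 13, 2022.
Curing is complete: Feb 13, 2022 − 73 days = Dec 2, 2021.
The first turning is done: Dec 2, 2021 − 22 days = Nov 10, 2021.
The pile reaches peak temperature: Nov 10, 2021 − 8 days = Nov 2, 2021.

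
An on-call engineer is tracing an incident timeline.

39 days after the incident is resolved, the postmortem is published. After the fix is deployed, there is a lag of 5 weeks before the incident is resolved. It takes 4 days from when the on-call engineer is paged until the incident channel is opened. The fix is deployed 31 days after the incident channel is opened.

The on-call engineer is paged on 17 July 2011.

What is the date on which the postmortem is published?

The on-call engineer is paged: Jul 17, 2011.
The incident channel is opened: Jul 17, 2011 + 4 days = Jul 21, 2011.
The fix is deployed: Jul 21, 2011 + 31 days = Aug 21, 2011.
The incident is resolved: Aug 21, 2011 + 5 weeks = Sep 25, 2011.
The postmortem is published: Sep 25, 2011 + 39 days = Nov 3, 2011.

3 November 2011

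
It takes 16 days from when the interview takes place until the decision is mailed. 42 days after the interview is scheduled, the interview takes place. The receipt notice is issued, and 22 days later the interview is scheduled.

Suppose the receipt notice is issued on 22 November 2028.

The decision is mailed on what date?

The receipt notice is issued: Nov 22, 2028.
The interview is scheduled: Nov 22, 2028 + 22 days = Dec 14, 2028.
The interview takes place: Dec 14, 2028 + 42 days = Jan 25, 2029.
The decision is mailed: Jan 25, 2029 + 16 days = Feb 10, 2029.

10 February 2029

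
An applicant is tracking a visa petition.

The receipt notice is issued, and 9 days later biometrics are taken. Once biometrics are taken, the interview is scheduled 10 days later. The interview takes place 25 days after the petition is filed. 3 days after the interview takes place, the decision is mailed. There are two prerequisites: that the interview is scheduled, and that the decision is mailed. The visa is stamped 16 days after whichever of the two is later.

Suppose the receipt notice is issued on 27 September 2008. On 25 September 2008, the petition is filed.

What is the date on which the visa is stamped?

The receipt notice is issued: Sep 27, 2008.
Biometrics are taken: Sep 27, 2008 + 9 days = Oct 6, 2008.
The interview is scheduled: Oct 6, 2008 + 10 days = Oct 16, 2008.
The petition is filed: Sep 25, 2008.
The interview takes place: Sep 25, 2008 + 25 days = Oct 20, 2008.
The decision is mailed: Oct 20, 2008 + 3 days = Oct 23, 2008.
Both prerequisites met — the interview is scheduled (Oct 16, 2008), the decision is mailed (Oct 23, 2008); the later is Oct 23, 2008.
The visa is stamped: Oct 23, 2008 + 16 days = Nov 8, 2008.

8 November 2008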